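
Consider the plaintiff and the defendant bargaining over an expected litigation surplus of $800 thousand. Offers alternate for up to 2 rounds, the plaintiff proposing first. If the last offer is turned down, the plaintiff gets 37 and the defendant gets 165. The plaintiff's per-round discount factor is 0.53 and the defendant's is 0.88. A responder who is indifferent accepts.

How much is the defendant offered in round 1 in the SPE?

671.44

By backward induction:
Round 2 (the defendant proposes): the plaintiff gets 37 if talks fail, so the defendant offers 37 and keeps 763.
Round 1 (the plaintiff proposes): the defendant can get 763 next round, worth 0.88 × 763 = 671.44 now; the plaintiff offers that and keeps 128.56.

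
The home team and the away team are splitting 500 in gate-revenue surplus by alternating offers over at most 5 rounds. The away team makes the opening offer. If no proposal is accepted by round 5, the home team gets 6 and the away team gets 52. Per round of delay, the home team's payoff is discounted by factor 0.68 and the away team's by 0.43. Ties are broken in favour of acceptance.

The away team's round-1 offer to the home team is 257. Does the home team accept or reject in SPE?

Accept

Round 5 (the away team proposes): the home team gets 6 if talks fail, so the away team offers 6 and keeps 494.
Round 4 (the home team proposes): the away team can get 494 next round, worth 0.43 × 494 = 212.42 now, so the home team offers 212.42, keeping 287.58.
Round 3 (the away team proposes): the home team can get 287.58 next round, worth 0.68 × 287.58 = 195.5544 now, so the away team offers 195.5544, keeping 304.4456.
Round 2 (the home team proposes): the away team can get 304.4456 next round, worth 0.43 × 304.4456 = 130.911608 now. The home team offers 130.911608 and keeps 500 − 130.911608 = 369.088392.
So by rejecting in round 1, the home team gets 369.088392 next round, worth 0.68 × 369.088392 = 250.98010656 now.
Offer 257 ≥ 250.98010656, so the home team accepts.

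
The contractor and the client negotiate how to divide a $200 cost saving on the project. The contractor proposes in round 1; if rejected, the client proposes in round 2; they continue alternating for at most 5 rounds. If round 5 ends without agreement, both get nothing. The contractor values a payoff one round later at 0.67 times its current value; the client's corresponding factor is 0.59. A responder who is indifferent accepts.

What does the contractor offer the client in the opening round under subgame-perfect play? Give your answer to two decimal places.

54.33

Round 5 (the contractor proposes): the client will accept anything ≥ 0, so the contractor offers 0 and keeps 200.
Round 4 (the client proposes): the contractor can get 200 next round, worth 0.67 × 200 = 134 now; the client offers that and keeps 66.
Round 3 (the contractor proposes): the client can get 66 next round, worth 0.59 × 66 = 38.94 now. The contractor offers 38.94 and keeps 200 − 38.94 = 161.06.
Round 2 (the client proposes): the contractor can get 161.06 next round, worth 0.67 × 161.06 = 107.9102 now; the client offers that and keeps 92.0898.
Round 1 (the contractor proposes): the client can get 92.0898 next round, worth 0.59 × 92.0898 = 54.332982 now. The contractor offers 54.332982 and keeps 200 − 54.332982 = 145.667018.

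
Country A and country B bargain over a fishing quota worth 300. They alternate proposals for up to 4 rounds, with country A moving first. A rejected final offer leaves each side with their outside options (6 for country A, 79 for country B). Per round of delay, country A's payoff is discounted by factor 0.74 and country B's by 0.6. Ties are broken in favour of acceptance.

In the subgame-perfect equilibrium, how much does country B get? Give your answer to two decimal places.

Round 4 (country B proposes): country A gets 6 if talks fail, so country B offers 6 and keeps 294.
Round 3 (country A proposes): country B can get 294 next round, worth 0.6 × 294 = 176.4 now. Country A offers 176.4 and keeps 300 − 176.4 = 123.6.
Round 2 (country B proposes): country A can get 123.6 next round, worth 0.74 × 123.6 = 91.464 now; country B offers that and keeps 208.536.
Round 1 (country A proposes): country B can get 208.536 next round, worth 0.6 × 208.536 = 125.1216 now. Country A offers 125.1216 and keeps 300 − 125.1216 = 174.8784.

125.12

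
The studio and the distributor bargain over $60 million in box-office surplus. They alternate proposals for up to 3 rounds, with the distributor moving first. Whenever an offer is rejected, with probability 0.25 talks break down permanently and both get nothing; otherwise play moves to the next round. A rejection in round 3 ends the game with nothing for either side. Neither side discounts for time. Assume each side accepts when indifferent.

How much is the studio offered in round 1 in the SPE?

11.25

Round 3 (the distributor proposes): rejection yields 0 for the studio; the distributor offers 0 and keeps 60.
Round 2 (the studio proposes): rejecting gives the distributor an expected 0.75 × 60 = 45. The studio offers 45 and keeps 60 − 45 = 15.
Round 1 (the distributor proposes): rejecting gives the studio an expected 0.75 × 15 = 11.25, so the distributor offers 11.25, keeping 48.75.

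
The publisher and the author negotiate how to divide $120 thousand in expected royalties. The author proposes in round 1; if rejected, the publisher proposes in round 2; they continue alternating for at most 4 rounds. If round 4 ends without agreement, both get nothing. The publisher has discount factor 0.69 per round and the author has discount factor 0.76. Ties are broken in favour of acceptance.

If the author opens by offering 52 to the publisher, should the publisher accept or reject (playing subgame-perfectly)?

Round 4 (the publisher proposes): rejection yields 0 for the author; the publisher offers 0 and keeps 120.
Round 3 (the author proposes): the publisher can get 120 next round, worth 0.69 × 120 = 82.8 now; the author offers that and keeps 37.2.
Round 2 (the publisher proposes): the author can get 37.2 next round, worth 0.76 × 37.2 = 28.272 now; the publisher offers that and keeps 91.728.
So by rejecting in round 1, the publisher gets 91.728 next round, worth 0.69 × 91.728 = 63.29232 now.
Offer 52 < 63.29232, so the publisher rejects.

Reject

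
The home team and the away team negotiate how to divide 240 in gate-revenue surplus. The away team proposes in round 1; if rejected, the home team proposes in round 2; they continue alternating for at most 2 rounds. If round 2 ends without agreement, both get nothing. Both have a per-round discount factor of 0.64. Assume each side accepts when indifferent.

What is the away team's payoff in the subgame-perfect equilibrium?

86.4

By backward induction:
Round 2 (the home team proposes): the away team will accept anything ≥ 0, so the home team offers 0 and keeps 240.
Round 1 (the away team proposes): the home team can get 240 next round, worth 0.64 × 240 = 153.6 now. The away team offers 153.6 and keeps 240 − 153.6 = 86.4.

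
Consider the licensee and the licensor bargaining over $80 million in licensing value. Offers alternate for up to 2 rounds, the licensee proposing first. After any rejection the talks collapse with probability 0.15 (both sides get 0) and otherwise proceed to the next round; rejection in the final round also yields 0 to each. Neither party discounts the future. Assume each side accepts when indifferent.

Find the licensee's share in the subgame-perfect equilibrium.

12

By backward induction:
Round 2 (the licensor proposes): the licensee will accept anything ≥ 0, so the licensor offers 0 and keeps 80.
Round 1 (the licensee proposes): rejecting gives the licensor an expected 0.85 × 80 = 68; the licensee offers that and keeps 12.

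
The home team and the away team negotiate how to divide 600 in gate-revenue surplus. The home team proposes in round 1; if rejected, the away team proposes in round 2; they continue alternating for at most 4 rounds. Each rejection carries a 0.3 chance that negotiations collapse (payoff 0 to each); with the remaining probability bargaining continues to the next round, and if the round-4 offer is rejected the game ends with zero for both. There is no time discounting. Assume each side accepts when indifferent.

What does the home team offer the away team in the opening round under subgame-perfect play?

Round 4 (the away team proposes): the home team will accept anything ≥ 0, so the away team offers 0 and keeps 600.
Round 3 (the home team proposes): rejecting gives the away team an expected 0.7 × 600 = 420, so the home team offers 420, keeping 180.
Round 2 (the away team proposes): rejecting gives the home team an expected 0.7 × 180 = 126, so the away team offers 126, keeping 474.
Round 1 (the home team proposes): rejecting gives the away team an expected 0.7 × 474 = 331.8, so the home team offers 331.8, keeping 268.2.

331.8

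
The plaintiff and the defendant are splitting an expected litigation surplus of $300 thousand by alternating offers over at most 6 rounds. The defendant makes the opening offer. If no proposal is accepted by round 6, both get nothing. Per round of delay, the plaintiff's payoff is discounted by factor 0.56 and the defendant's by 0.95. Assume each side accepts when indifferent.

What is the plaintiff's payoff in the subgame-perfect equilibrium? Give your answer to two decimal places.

60.42

By backward induction:
Round 6 (the plaintiff proposes): rejection yields 0 for the defendant; the plaintiff offers 0 and keeps 300.
Round 5 (the defendant proposes): the plaintiff can get 300 next round, worth 0.56 × 300 = 168 now; the defendant offers that and keeps 132.
Round 4 (the plaintiff proposes): the defendant can get 132 next round, worth 0.95 × 132 = 125.4 now, so the plaintiff offers 125.4, keeping 174.6.
Round 3 (the defendant proposes): the plaintiff can get 174.6 next round, worth 0.56 × 174.6 = 97.776 now, so the defendant offers 97.776, keeping 202.224.
Round 2 (the plaintiff proposes): the defendant can get 202.224 next round, worth 0.95 × 202.224 = 192.1128 now; the plaintiff offers that and keeps 107.8872.
Round 1 (the defendant proposes): the plaintiff can get 107.8872 next round, worth 0.56 × 107.8872 = 60.416832 now, so the defendant offers 60.416832, keeping 239.583168.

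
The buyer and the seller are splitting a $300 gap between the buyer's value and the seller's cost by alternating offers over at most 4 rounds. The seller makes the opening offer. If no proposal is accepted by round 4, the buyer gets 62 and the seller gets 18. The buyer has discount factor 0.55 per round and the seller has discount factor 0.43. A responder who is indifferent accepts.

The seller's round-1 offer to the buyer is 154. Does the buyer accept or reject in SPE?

Accept

Work out the buyer's continuation value if the offer is rejected.
Round 4 (the buyer proposes): the seller gets 18 if talks fail, so the buyer offers 18 and keeps 282.
Round 3 (the seller proposes): the buyer can get 282 next round, worth 0.55 × 282 = 155.1 now, so the seller offers 155.1, keeping 144.9.
Round 2 (the buyer proposes): the seller can get 144.9 next round, worth 0.43 × 144.9 = 62.307 now, so the buyer offers 62.307, keeping 237.693.
So by rejecting in round 1, the buyer gets 237.693 next round, worth 0.55 × 237.693 = 130.73115 now.
Offer 154 ≥ 130.73115, so the buyer accepts.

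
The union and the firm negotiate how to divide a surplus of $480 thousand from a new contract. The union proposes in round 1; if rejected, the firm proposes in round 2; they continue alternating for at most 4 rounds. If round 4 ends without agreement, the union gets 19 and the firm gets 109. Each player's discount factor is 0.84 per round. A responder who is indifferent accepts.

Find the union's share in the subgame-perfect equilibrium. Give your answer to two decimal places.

142.25

Work backward from the last round.
Round 4 (the firm proposes): the union gets 19 if talks fail, so the firm offers 19 and keeps 461.
Round 3 (the union proposes): the firm can get 461 next round, worth 0.84 × 461 = 387.24 now, so the union offers 387.24, keeping 92.76.
Round 2 (the firm proposes): the union can get 92.76 next round, worth 0.84 × 92.76 = 77.9184 now; the firm offers that and keeps 402.0816.
Round 1 (the union proposes): the firm can get 402.0816 next round, worth 0.84 × 402.0816 = 337.748544 now; the union offers that and keeps 142.251456.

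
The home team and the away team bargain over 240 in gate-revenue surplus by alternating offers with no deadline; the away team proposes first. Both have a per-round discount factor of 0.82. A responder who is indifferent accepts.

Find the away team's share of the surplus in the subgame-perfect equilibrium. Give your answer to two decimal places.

131.87

Let x be the away team's share when the away team proposes and y be the home team's share when the home team proposes.
The home team accepts iff offered ≥ 0.82·y, so x = 240 − 0.82y. Symmetrically y = 240 − 0.82x.
Substituting: x = 240 − 0.82(240 − 0.82x), giving x(1 − 0.82·0.82) = 240(1 − 0.82).
So x = 240 × 0.18 / 0.3276 ≈ 131.8681, and the home team receives 240 − x ≈ 108.1319.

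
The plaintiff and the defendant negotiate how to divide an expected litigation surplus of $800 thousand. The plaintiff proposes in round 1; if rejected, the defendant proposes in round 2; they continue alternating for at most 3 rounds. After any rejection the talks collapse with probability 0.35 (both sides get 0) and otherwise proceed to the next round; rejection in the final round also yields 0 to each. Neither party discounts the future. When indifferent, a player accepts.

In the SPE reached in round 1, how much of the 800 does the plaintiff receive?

618

Round 3 (the plaintiff proposes): the defendant will accept anything ≥ 0, so the plaintiff offers 0 and keeps 800.
Round 2 (the defendant proposes): rejecting gives the plaintiff an expected 0.65 × 800 = 520, so the defendant offers 520, keeping 280.
Round 1 (the plaintiff proposes): rejecting gives the defendant an expected 0.65 × 280 = 182, so the plaintiff offers 182, keeping 618.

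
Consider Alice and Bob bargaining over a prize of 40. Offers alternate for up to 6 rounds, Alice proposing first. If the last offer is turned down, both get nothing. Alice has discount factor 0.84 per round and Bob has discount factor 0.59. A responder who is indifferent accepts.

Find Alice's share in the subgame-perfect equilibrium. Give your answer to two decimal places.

Round 6 (Bob proposes): Alice will accept anything ≥ 0, so Bob offers 0 and keeps 40.
Round 5 (Alice proposes): Bob can get 40 next round, worth 0.59 × 40 = 23.6 now; Alice offers that and keeps 16.4.
Round 4 (Bob proposes): Alice can get 16.4 next round, worth 0.84 × 16.4 = 13.776 now, so Bob offers 13.776, keeping 26.224.
Round 3 (Alice proposes): Bob can get 26.224 next round, worth 0.59 × 26.224 = 15.47216 now; Alice offers that and keeps 24.52784.
Round 2 (Bob proposes): Alice can get 24.52784 next round, worth 0.84 × 24.52784 = 20.6033856 now, so Bob offers 20.6033856, keeping 19.3966144.
Round 1 (Alice proposes): Bob can get 19.3966144 next round, worth 0.59 × 19.3966144 = 11.444002496 now; Alice offers that and keeps 28.555997504.

28.56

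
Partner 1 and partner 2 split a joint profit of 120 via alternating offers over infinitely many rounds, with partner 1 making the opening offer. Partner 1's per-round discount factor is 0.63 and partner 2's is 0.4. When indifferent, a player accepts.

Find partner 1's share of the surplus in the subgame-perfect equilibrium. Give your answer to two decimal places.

Let x be partner 1's share when partner 1 proposes and y be partner 2's share when partner 2 proposes.
Partner 2 accepts iff offered ≥ 0.4·y, so x = 120 − 0.4y. Symmetrically y = 120 − 0.63x.
Substituting: x = 120 − 0.4(120 − 0.63x), giving x(1 − 0.63·0.4) = 120(1 − 0.4).
So x = 120 × 0.6 / 0.748 ≈ 96.2567, and partner 2 receives 120 − x ≈ 23.7433.

96.26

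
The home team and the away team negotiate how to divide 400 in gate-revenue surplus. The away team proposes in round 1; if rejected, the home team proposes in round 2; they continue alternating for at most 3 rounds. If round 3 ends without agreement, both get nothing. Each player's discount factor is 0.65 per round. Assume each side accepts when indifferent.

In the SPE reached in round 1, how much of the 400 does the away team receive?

309

Round 3 (the away team proposes): the home team will accept anything ≥ 0, so the away team offers 0 and keeps 400.
Round 2 (the home team proposes): the away team can get 400 next round, worth 0.65 × 400 = 260 now, so the home team offers 260, keeping 140.
Round 1 (the away team proposes): the home team can get 140 next round, worth 0.65 × 140 = 91 now, so the away team offers 91, keeping 309.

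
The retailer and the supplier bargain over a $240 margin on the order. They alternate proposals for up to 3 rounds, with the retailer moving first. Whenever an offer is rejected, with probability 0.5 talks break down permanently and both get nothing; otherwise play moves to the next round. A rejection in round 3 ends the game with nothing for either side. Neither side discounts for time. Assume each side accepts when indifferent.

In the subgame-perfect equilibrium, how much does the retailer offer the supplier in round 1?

By backward induction:
Round 3 (the retailer proposes): rejection yields 0 for the supplier; the retailer offers 0 and keeps 240.
Round 2 (the supplier proposes): rejecting gives the retailer an expected 0.5 × 240 = 120; the supplier offers that and keeps 120.
Round 1 (the retailer proposes): rejecting gives the supplier an expected 0.5 × 120 = 60, so the retailer offers 60, keeping 180.

60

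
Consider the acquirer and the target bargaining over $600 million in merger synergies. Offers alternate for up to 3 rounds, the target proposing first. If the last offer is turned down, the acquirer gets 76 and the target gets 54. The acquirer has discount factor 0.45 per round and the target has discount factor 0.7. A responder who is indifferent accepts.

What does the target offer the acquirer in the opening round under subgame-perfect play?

Round 3 (the target proposes): the acquirer gets 76 if talks fail, so the target offers 76 and keeps 524.
Round 2 (the acquirer proposes): the target can get 524 next round, worth 0.7 × 524 = 366.8 now; the acquirer offers that and keeps 233.2.
Round 1 (the target proposes): the acquirer can get 233.2 next round, worth 0.45 × 233.2 = 104.94 now; the target offers that and keeps 495.06.

104.94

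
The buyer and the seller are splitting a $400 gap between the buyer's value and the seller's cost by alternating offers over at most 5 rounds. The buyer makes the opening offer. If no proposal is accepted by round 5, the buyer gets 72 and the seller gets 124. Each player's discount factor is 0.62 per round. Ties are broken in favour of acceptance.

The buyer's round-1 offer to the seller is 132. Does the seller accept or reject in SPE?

Work out the seller's continuation value if the offer is rejected.
Round 5 (the buyer proposes): the seller gets 124 if talks fail, so the buyer offers 124 and keeps 276.
Round 4 (the seller proposes): the buyer can get 276 next round, worth 0.62 × 276 = 171.12 now, so the seller offers 171.12, keeping 228.88.
Round 3 (the buyer proposes): the seller can get 228.88 next round, worth 0.62 × 228.88 = 141.9056 now, so the buyer offers 141.9056, keeping 258.0944.
Round 2 (the seller proposes): the buyer can get 258.0944 next round, worth 0.62 × 258.0944 = 160.018528 now; the seller offers that and keeps 239.981472.
So by rejecting in round 1, the seller gets 239.981472 next round, worth 0.62 × 239.981472 = 148.78851264 now.
Offer 132 < 148.78851264, so the seller rejects.

Reject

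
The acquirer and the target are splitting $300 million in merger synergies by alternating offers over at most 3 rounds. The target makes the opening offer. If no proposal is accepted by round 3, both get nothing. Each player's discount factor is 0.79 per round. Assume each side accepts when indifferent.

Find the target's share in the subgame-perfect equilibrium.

250.23

Round 3 (the target proposes): the acquirer will accept anything ≥ 0, so the target offers 0 and keeps 300.
Round 2 (the acquirer proposes): the target can get 300 next round, worth 0.79 × 300 = 237 now; the acquirer offers that and keeps 63.
Round 1 (the target proposes): the acquirer can get 63 next round, worth 0.79 × 63 = 49.77 now, so the target offers 49.77, keeping 250.23.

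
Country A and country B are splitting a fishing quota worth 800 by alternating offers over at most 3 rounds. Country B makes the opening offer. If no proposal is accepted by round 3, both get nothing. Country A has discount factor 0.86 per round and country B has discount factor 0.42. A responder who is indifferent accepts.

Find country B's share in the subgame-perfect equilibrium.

Solve by backward induction from round 3.
Round 3 (country B proposes): country A will accept anything ≥ 0, so country B offers 0 and keeps 800.
Round 2 (country A proposes): country B can get 800 next round, worth 0.42 × 800 = 336 now, so country A offers 336, keeping 464.
Round 1 (country B proposes): country A can get 464 next round, worth 0.86 × 464 = 399.04 now; country B offers that and keeps 400.96.

400.96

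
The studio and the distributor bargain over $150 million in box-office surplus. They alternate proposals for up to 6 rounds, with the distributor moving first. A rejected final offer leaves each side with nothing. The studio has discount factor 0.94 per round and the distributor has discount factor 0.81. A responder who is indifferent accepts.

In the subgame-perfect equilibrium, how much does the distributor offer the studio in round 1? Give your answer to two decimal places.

Work backward from the last round.
Round 6 (the studio proposes): rejection yields 0 for the distributor; the studio offers 0 and keeps 150.
Round 5 (the distributor proposes): the studio can get 150 next round, worth 0.94 × 150 = 141 now; the distributor offers that and keeps 9.
Round 4 (the studio proposes): the distributor can get 9 next round, worth 0.81 × 9 = 7.29 now; the studio offers that and keeps 142.71.
Round 3 (the distributor proposes): the studio can get 142.71 next round, worth 0.94 × 142.71 = 134.1474 now. The distributor offers 134.1474 and keeps 150 − 134.1474 = 15.8526.
Round 2 (the studio proposes): the distributor can get 15.8526 next round, worth 0.81 × 15.8526 = 12.840606 now; the studio offers that and keeps 137.159394.
Round 1 (the distributor proposes): the studio can get 137.159394 next round, worth 0.94 × 137.159394 = 128.92983036 now. The distributor offers 128.92983036 and keeps 150 − 128.92983036 = 21.07016964.

128.93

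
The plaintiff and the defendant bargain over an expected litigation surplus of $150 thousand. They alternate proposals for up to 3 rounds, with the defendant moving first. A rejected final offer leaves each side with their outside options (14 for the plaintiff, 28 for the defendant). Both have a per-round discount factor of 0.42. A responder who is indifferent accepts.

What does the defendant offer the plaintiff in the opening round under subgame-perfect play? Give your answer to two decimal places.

39.01

Round 3 (the defendant proposes): the plaintiff gets 14 if talks fail, so the defendant offers 14 and keeps 136.
Round 2 (the plaintiff proposes): the defendant can get 136 next round, worth 0.42 × 136 = 57.12 now. The plaintiff offers 57.12 and keeps 150 − 57.12 = 92.88.
Round 1 (the defendant proposes): the plaintiff can get 92.88 next round, worth 0.42 × 92.88 = 39.0096 now, so the defendant offers 39.0096, keeping 110.9904.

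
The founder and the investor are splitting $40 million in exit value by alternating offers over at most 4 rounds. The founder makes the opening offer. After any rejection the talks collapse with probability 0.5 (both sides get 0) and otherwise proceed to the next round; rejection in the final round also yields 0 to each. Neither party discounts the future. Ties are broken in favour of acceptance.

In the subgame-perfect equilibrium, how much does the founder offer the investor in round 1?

15

Round 4 (the investor proposes): the founder will accept anything ≥ 0, so the investor offers 0 and keeps 40.
Round 3 (the founder proposes): rejecting gives the investor an expected 0.5 × 40 = 20. The founder offers 20 and keeps 40 − 20 = 20.
Round 2 (the investor proposes): rejecting gives the founder an expected 0.5 × 20 = 10. The investor offers 10 and keeps 40 − 10 = 30.
Round 1 (the founder proposes): rejecting gives the investor an expected 0.5 × 30 = 15; the founder offers that and keeps 25.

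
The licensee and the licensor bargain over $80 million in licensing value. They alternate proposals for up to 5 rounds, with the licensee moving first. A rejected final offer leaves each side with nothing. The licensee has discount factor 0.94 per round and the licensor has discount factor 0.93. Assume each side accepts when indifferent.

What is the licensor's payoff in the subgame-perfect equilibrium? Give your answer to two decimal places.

Round 5 (the licensee proposes): rejection yields 0 for the licensor; the licensee offers 0 and keeps 80.
Round 4 (the licensor proposes): the licensee can get 80 next round, worth 0.94 × 80 = 75.2 now. The licensor offers 75.2 and keeps 80 − 75.2 = 4.8.
Round 3 (the licensee proposes): the licensor can get 4.8 next round, worth 0.93 × 4.8 = 4.464 now. The licensee offers 4.464 and keeps 80 − 4.464 = 75.536.
Round 2 (the licensor proposes): the licensee can get 75.536 next round, worth 0.94 × 75.536 = 71.00384 now. The licensor offers 71.00384 and keeps 80 − 71.00384 = 8.99616.
Round 1 (the licensee proposes): the licensor can get 8.99616 next round, worth 0.93 × 8.99616 = 8.3664288 now. The licensee offers 8.3664288 and keeps 80 − 8.3664288 = 71.6335712.

8.37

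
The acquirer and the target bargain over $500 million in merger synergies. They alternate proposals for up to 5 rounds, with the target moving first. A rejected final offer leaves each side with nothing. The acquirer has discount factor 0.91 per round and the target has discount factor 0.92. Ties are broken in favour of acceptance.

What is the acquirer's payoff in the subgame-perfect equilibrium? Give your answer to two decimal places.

66.87

Round 5 (the target proposes): the acquirer will accept anything ≥ 0, so the target offers 0 and keeps 500.
Round 4 (the acquirer proposes): the target can get 500 next round, worth 0.92 × 500 = 460 now; the acquirer offers that and keeps 40.
Round 3 (the target proposes): the acquirer can get 40 next round, worth 0.91 × 40 = 36.4 now. The target offers 36.4 and keeps 500 − 36.4 = 463.6.
Round 2 (the acquirer proposes): the target can get 463.6 next round, worth 0.92 × 463.6 = 426.512 now; the acquirer offers that and keeps 73.488.
Round 1 (the target proposes): the acquirer can get 73.488 next round, worth 0.91 × 73.488 = 66.87408 now, so the target offers 66.87408, keeping 433.12592.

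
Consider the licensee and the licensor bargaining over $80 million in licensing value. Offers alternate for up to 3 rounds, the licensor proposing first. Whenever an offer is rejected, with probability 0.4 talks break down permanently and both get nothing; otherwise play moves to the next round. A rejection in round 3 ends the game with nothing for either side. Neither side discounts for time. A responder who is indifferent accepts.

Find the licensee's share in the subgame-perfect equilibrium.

By backward induction:
Round 3 (the licensor proposes): rejection yields 0 for the licensee; the licensor offers 0 and keeps 80.
Round 2 (the licensee proposes): rejecting gives the licensor an expected 0.6 × 80 = 48, so the licensee offers 48, keeping 32.
Round 1 (the licensor proposes): rejecting gives the licensee an expected 0.6 × 32 = 19.2. The licensor offers 19.2 and keeps 80 − 19.2 = 60.8.

19.2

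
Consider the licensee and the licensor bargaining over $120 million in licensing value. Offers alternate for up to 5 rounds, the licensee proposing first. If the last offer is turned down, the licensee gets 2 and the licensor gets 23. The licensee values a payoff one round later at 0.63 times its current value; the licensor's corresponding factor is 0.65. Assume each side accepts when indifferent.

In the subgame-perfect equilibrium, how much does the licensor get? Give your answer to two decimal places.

Work backward from the last round.
Round 5 (the licensee proposes): the licensor gets 23 if talks fail, so the licensee offers 23 and keeps 97.
Round 4 (the licensor proposes): the licensee can get 97 next round, worth 0.63 × 97 = 61.11 now. The licensor offers 61.11 and keeps 120 − 61.11 = 58.89.
Round 3 (the licensee proposes): the licensor can get 58.89 next round, worth 0.65 × 58.89 = 38.2785 now, so the licensee offers 38.2785, keeping 81.7215.
Round 2 (the licensor proposes): the licensee can get 81.7215 next round, worth 0.63 × 81.7215 = 51.484545 now; the licensor offers that and keeps 68.515455.
Round 1 (the licensee proposes): the licensor can get 68.515455 next round, worth 0.65 × 68.515455 = 44.53504575 now. The licensee offers 44.53504575 and keeps 120 − 44.53504575 = 75.46495425.

44.54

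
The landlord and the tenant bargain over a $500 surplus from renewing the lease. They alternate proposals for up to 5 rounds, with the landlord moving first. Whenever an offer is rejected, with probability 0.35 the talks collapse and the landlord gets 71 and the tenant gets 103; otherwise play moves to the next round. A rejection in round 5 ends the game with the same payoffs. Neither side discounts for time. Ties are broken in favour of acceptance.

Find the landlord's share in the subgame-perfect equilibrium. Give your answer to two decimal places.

Round 5 (the landlord proposes): the tenant gets 103 if talks fail, so the landlord offers 103 and keeps 397.
Round 4 (the tenant proposes): rejecting gives the landlord an expected 0.65 × 397 + 0.35 × 71 = 282.9. The tenant offers 282.9 and keeps 500 − 282.9 = 217.1.
Round 3 (the landlord proposes): rejecting gives the tenant an expected 0.65 × 217.1 + 0.35 × 103 = 177.165, so the landlord offers 177.165, keeping 322.835.
Round 2 (the tenant proposes): rejecting gives the landlord an expected 0.65 × 322.835 + 0.35 × 71 = 234.69275; the tenant offers that and keeps 265.30725.
Round 1 (the landlord proposes): rejecting gives the tenant an expected 0.65 × 265.30725 + 0.35 × 103 = 208.4997125; the landlord offers that and keeps 291.5002875.

291.50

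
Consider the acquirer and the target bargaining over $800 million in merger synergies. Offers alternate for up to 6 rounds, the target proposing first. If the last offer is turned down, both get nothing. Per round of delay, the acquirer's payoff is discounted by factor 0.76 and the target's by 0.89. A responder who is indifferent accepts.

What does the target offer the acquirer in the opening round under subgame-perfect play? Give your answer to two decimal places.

390.29

Work backward from the last round.
Round 6 (the acquirer proposes): the target will accept anything ≥ 0, so the acquirer offers 0 and keeps 800.
Round 5 (the target proposes): the acquirer can get 800 next round, worth 0.76 × 800 = 608 now. The target offers 608 and keeps 800 − 608 = 192.
Round 4 (the acquirer proposes): the target can get 192 next round, worth 0.89 × 192 = 170.88 now, so the acquirer offers 170.88, keeping 629.12.
Round 3 (the target proposes): the acquirer can get 629.12 next round, worth 0.76 × 629.12 = 478.1312 now. The target offers 478.1312 and keeps 800 − 478.1312 = 321.8688.
Round 2 (the acquirer proposes): the target can get 321.8688 next round, worth 0.89 × 321.8688 = 286.463232 now; the acquirer offers that and keeps 513.536768.
Round 1 (the target proposes): the acquirer can get 513.536768 next round, worth 0.76 × 513.536768 = 390.28794368 now, so the target offers 390.28794368, keeping 409.71205632.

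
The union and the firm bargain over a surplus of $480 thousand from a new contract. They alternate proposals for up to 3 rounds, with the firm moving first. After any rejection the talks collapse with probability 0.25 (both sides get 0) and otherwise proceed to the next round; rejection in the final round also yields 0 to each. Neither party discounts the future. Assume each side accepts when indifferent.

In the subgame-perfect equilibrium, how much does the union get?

By backward induction:
Round 3 (the firm proposes): rejection yields 0 for the union; the firm offers 0 and keeps 480.
Round 2 (the union proposes): rejecting gives the firm an expected 0.75 × 480 = 360; the union offers that and keeps 120.
Round 1 (the firm proposes): rejecting gives the union an expected 0.75 × 120 = 90. The firm offers 90 and keeps 480 − 90 = 390.

90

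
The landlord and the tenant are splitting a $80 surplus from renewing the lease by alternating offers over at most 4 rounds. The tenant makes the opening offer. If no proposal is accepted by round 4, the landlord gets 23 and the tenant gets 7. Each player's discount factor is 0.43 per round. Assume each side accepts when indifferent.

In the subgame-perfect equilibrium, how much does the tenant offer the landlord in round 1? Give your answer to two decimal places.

25.41

Round 4 (the landlord proposes): the tenant gets 7 if talks fail, so the landlord offers 7 and keeps 73.
Round 3 (the tenant proposes): the landlord can get 73 next round, worth 0.43 × 73 = 31.39 now, so the tenant offers 31.39, keeping 48.61.
Round 2 (the landlord proposes): the tenant can get 48.61 next round, worth 0.43 × 48.61 = 20.9023 now; the landlord offers that and keeps 59.0977.
Round 1 (the tenant proposes): the landlord can get 59.0977 next round, worth 0.43 × 59.0977 = 25.412011 now; the tenant offers that and keeps 54.587989.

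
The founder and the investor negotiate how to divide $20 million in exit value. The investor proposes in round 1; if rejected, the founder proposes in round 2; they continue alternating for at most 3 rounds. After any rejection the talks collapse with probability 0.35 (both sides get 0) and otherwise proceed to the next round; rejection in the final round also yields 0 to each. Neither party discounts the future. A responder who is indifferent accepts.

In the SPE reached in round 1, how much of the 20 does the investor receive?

By backward induction:
Round 3 (the investor proposes): the founder will accept anything ≥ 0, so the investor offers 0 and keeps 20.
Round 2 (the founder proposes): rejecting gives the investor an expected 0.65 × 20 = 13. The founder offers 13 and keeps 20 − 13 = 7.
Round 1 (the investor proposes): rejecting gives the founder an expected 0.65 × 7 = 4.55. The investor offers 4.55 and keeps 20 − 4.55 = 15.45.

15.45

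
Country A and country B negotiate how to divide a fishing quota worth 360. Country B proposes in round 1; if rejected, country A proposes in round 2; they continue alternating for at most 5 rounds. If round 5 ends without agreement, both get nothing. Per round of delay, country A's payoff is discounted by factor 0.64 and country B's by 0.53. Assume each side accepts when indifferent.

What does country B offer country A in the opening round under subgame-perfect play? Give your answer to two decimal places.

145.02

Round 5 (country B proposes): country A will accept anything ≥ 0, so country B offers 0 and keeps 360.
Round 4 (country A proposes): country B can get 360 next round, worth 0.53 × 360 = 190.8 now. Country A offers 190.8 and keeps 360 − 190.8 = 169.2.
Round 3 (country B proposes): country A can get 169.2 next round, worth 0.64 × 169.2 = 108.288 now; country B offers that and keeps 251.712.
Round 2 (country A proposes): country B can get 251.712 next round, worth 0.53 × 251.712 = 133.40736 now. Country A offers 133.40736 and keeps 360 − 133.40736 = 226.59264.
Round 1 (country B proposes): country A can get 226.59264 next round, worth 0.64 × 226.59264 = 145.0192896 now, so country B offers 145.0192896, keeping 214.9807104.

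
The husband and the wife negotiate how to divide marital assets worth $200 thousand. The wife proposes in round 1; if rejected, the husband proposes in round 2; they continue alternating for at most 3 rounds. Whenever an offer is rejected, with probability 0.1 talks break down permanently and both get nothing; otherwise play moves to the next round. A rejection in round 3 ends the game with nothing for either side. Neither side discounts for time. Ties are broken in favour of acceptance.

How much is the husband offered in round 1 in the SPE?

18

Round 3 (the wife proposes): the husband will accept anything ≥ 0, so the wife offers 0 and keeps 200.
Round 2 (the husband proposes): rejecting gives the wife an expected 0.9 × 200 = 180. The husband offers 180 and keeps 200 − 180 = 20.
Round 1 (the wife proposes): rejecting gives the husband an expected 0.9 × 20 = 18; the wife offers that and keeps 182.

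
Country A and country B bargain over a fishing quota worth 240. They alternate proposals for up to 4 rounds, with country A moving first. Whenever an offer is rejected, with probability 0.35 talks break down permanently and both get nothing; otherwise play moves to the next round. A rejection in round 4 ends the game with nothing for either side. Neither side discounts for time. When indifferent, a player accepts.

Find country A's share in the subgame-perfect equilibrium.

Round 4 (country B proposes): country A will accept anything ≥ 0, so country B offers 0 and keeps 240.
Round 3 (country A proposes): rejecting gives country B an expected 0.65 × 240 = 156. Country A offers 156 and keeps 240 − 156 = 84.
Round 2 (country B proposes): rejecting gives country A an expected 0.65 × 84 = 54.6. Country B offers 54.6 and keeps 240 − 54.6 = 185.4.
Round 1 (country A proposes): rejecting gives country B an expected 0.65 × 185.4 = 120.51. Country A offers 120.51 and keeps 240 − 120.51 = 119.49.

119.49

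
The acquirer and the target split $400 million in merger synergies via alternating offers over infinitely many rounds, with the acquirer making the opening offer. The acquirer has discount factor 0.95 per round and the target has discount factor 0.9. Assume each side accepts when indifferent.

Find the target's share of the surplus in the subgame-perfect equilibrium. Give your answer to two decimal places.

In a stationary SPE each proposer offers the other exactly their discounted continuation value.
If the acquirer keeps x when proposing and the target keeps y when proposing, then x = 400 − 0.9y and y = 400 − 0.95x.
Solving: x = 400(1 − 0.9) / (1 − 0.95·0.9) = 40 / 0.145 ≈ 275.8621.
The target gets 400 − 275.8621 ≈ 124.1379.

124.14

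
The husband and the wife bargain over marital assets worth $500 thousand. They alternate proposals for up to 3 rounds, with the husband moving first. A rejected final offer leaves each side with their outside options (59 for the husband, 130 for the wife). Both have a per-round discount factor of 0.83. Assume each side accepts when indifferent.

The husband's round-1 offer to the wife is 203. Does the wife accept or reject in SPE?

Accept

Work out the wife's continuation value if the offer is rejected.
Round 3 (the husband proposes): the wife gets 130 if talks fail, so the husband offers 130 and keeps 370.
Round 2 (the wife proposes): the husband can get 370 next round, worth 0.83 × 370 = 307.1 now. The wife offers 307.1 and keeps 500 − 307.1 = 192.9.
So by rejecting in round 1, the wife gets 192.9 next round, worth 0.83 × 192.9 = 160.107 now.
Offer 203 ≥ 160.107, so the wife accepts.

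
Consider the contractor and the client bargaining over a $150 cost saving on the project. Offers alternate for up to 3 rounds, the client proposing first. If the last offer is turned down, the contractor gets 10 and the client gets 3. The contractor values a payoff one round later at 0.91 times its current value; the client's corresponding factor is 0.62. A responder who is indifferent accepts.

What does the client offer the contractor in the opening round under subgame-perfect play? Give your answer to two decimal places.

Round 3 (the client proposes): the contractor gets 10 if talks fail, so the client offers 10 and keeps 140.
Round 2 (the contractor proposes): the client can get 140 next round, worth 0.62 × 140 = 86.8 now. The contractor offers 86.8 and keeps 150 − 86.8 = 63.2.
Round 1 (the client proposes): the contractor can get 63.2 next round, worth 0.91 × 63.2 = 57.512 now, so the client offers 57.512, keeping 92.488.

57.51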